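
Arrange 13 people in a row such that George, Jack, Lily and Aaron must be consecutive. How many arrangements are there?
Treat the 4 as one block: (13-4+1)! × 4! = 3628800 × 24 = 87091200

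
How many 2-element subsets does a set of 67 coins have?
C(67,2) = 67!/(2!×65!) = 2211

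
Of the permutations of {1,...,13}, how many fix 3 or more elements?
Exactly j fixed points: C(13,j)·!(13-j); sum over j ≥ 3 (derangement numbers via !m = (m-1)·(!(m-1) + !(m-2)): !0..!10 = 1, 0, 1, 2, 9, 44, 265, 1854, 14833, 133496, 1334961). Σ_{j=3}^{13} C(13,j)·!(13-j) = C(13,3)·!10 + C(13,4)·!9 + C(13,5)·!8 + C(13,6)·!7 + C(13,7)·!6 + C(13,8)·!5 + C(13,9)·!4 + C(13,10)·!3 + C(13,11)·!2 + C(13,12)·!1 + C(13,13)·!0 = 286·1334961 + 715·133496 + 1287·14833 + 1716·1854 + 1716·265 + 1287·44 + 715·9 + 286·2 + 78·1 + 13·0 + 1·1 = 500038475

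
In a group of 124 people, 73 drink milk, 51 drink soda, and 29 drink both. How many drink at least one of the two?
|A∪B| = |A| + |B| - |A∩B| = 73 + 51 - 29 = 95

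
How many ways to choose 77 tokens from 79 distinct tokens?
C(79,77) = 79!/(77!×2!) = 3081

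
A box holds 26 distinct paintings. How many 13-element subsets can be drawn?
C(26,13) = 26!/(13!×13!) = 10400600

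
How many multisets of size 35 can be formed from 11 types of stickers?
C(35+11-1, 11-1) = C(45, 10) = 3190187286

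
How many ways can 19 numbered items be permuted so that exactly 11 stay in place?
Choose the 11 fixed points C(19,11) = 75582, derange the rest: !8 = Σ_{j=0}^{8} (-1)^j·8!/j! = 40320 - 40320 + 20160 - 6720 + 1680 - 336 + 56 - 8 + 1 = 14833. Product = 75582 × 14833 = 1121107806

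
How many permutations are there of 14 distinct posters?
14! = 87178291200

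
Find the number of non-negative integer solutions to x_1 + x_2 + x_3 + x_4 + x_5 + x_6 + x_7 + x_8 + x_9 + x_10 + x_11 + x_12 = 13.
C(13+12-1, 12-1) = C(24, 11) = 2496144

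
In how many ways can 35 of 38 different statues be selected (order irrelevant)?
C(38,35) = 38!/(35!×3!) = 8436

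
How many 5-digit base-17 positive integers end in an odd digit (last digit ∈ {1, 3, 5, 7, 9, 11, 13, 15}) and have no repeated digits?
Last∈{1,3,5,7,9,11,13,15}. Last=0: 0. Last nonzero: 8×15×P(15,3) = 327600. Total = 327600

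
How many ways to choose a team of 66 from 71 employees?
C(71,66) = 71!/(66!×5!) = 13019909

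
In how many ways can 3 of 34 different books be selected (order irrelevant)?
C(34,3) = 34!/(3!×31!) = 5984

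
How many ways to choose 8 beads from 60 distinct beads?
C(60,8) = 60!/(8!×52!) = 2558620845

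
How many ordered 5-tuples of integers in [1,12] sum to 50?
Coefficient of x^50 in (x + x² + ... + x^12)^5. By inclusion-exclusion on dice exceeding 12: Σ_j (-1)^j C(5,j)·C(50-1-12j, 4) = C(5,0)·C(49,4) - C(5,1)·C(37,4) + C(5,2)·C(25,4) - C(5,3)·C(13,4) = 1·211876 - 5·66045 + 10·12650 - 10·715 = 1001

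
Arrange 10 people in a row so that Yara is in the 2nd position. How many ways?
Fix one position: (10-1)! = 362880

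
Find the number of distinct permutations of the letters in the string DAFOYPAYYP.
10! / (1! × 1! × 2! × 2! × 1! × 3!) = 151200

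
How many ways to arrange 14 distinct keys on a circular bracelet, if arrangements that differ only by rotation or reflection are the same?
(14-1)!/2 = 6227020800/2 = 3113510400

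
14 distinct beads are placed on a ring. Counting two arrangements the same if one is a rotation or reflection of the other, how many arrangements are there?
(14-1)!/2 = 6227020800/2 = 3113510400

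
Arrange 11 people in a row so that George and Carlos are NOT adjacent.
Total - adjacent = 11! - (11-1)!×2 = 39916800 - 7257600 = 32659200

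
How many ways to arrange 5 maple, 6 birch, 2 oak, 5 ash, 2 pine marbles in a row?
20! / (5! × 6! × 2! × 5! × 2!) = 58663725120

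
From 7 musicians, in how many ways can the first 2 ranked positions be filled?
P(7,2) = 7!/(7-2)! = 42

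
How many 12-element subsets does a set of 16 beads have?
C(16,12) = 16!/(12!×4!) = 1820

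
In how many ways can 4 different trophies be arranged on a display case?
4! = 24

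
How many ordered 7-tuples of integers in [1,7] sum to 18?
Coefficient of x^18 in (x + x² + ... + x^7)^7. By inclusion-exclusion on dice exceeding 7: Σ_j (-1)^j C(7,j)·C(18-1-7j, 6) = C(7,0)·C(17,6) - C(7,1)·C(10,6) = 1·12376 - 7·210 = 10906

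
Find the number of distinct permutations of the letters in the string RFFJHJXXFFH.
11! / (1! × 2! × 4! × 2! × 2!) = 207900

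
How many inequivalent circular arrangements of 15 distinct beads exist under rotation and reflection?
(15-1)!/2 = 87178291200/2 = 43589145600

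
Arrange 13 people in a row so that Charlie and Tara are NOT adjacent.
Total - adjacent = 13! - (13-1)!×2 = 6227020800 - 958003200 = 5269017600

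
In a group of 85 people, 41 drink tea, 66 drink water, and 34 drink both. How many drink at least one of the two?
|A∪B| = |A| + |B| - |A∩B| = 41 + 66 - 34 = 73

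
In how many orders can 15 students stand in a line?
15! = 1307674368000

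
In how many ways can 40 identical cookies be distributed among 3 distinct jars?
C(40+3-1, 3-1) = C(42, 2) = 861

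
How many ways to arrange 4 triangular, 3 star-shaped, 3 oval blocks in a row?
10! / (4! × 3! × 3!) = 4200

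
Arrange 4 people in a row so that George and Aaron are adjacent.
Treat as block: (4-1)! × 2! = 6 × 2 = 12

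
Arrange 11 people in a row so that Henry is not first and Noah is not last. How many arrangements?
By inclusion-exclusion: 11! - 2×(11-1)! + (11-2)! = 39916800 - 7257600 + 362880 = 33022080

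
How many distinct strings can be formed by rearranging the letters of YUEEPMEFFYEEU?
13! / (5! × 2! × 1! × 2! × 2! × 1!) = 6486480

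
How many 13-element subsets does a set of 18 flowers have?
C(18,13) = 18!/(13!×5!) = 8568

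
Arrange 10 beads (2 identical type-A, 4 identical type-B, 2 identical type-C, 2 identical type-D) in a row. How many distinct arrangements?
10! / (2! × 4! × 2! × 2!) = 18900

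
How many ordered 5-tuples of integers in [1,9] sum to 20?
Coefficient of x^20 in (x + x² + ... + x^9)^5. By inclusion-exclusion on dice exceeding 9: Σ_j (-1)^j C(5,j)·C(20-1-9j, 4) = C(5,0)·C(19,4) - C(5,1)·C(10,4) = 1·3876 - 5·210 = 2826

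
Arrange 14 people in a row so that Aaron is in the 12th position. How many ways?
Fix one position: (14-1)! = 6227020800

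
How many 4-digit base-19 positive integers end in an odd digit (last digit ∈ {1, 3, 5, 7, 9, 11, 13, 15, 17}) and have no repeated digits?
Last∈{1,3,5,7,9,11,13,15,17}. Last=0: 0. Last nonzero: 9×17×P(17,2) = 41616. Total = 41616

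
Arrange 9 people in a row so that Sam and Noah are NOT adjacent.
Total - adjacent = 9! - (9-1)!×2 = 362880 - 80640 = 282240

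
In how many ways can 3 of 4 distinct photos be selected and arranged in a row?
P(4,3) = 4!/(4-3)! = 24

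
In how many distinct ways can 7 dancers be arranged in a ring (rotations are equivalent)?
Circular: fix one position, arrange the rest. (7-1)! = 720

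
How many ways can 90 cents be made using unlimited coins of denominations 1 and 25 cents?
Coefficient of x^90 in 1/(1-x^1) · 1/(1-x^25). Use j coins of 25 for j = 0..⌊90/25⌋ = 3, the rest in 1s: 3 + 1 = 4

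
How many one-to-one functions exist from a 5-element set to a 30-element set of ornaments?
P(30,5) = 30!/(30-5)! = 17100720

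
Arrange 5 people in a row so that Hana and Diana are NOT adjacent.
Total - adjacent = 5! - (5-1)!×2 = 120 - 48 = 72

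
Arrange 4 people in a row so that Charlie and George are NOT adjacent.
Total - adjacent = 4! - (4-1)!×2 = 24 - 12 = 12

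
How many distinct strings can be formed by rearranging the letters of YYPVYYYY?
8! / (1! × 1! × 6!) = 56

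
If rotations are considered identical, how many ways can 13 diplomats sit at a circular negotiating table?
Circular: fix one position, arrange the rest. (13-1)! = 479001600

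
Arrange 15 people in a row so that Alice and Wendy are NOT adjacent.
Total - adjacent = 15! - (15-1)!×2 = 1307674368000 - 174356582400 = 1133317785600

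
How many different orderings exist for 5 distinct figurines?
5! = 120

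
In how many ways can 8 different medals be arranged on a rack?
8! = 40320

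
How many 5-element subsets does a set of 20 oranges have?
C(20,5) = 20!/(5!×15!) = 15504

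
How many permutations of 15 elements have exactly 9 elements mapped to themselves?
Choose the 9 fixed points C(15,9) = 5005, derange the rest: !6 = Σ_{j=0}^{6} (-1)^j·6!/j! = 720 - 720 + 360 - 120 + 30 - 6 + 1 = 265. Product = 5005 × 265 = 1326325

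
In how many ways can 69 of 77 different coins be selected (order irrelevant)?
C(77,69) = 77!/(69!×8!) = 21042072975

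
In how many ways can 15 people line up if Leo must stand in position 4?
Fix one position: (15-1)! = 87178291200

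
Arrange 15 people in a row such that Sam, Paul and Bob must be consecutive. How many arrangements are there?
Treat the 3 as one block: (15-3+1)! × 3! = 6227020800 × 6 = 37362124800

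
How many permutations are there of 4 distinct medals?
4! = 24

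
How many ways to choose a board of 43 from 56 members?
C(56,43) = 56!/(43!×13!) = 1889912732400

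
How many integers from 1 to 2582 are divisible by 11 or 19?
⌊2582/11⌋ + ⌊2582/19⌋ - ⌊2582/209⌋ = 234 + 135 - 12 = 357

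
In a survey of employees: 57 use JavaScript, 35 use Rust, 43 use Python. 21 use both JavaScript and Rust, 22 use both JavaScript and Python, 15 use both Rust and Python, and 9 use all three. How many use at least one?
|A∪B∪C| = 57+35+43-21-22-15+9 = 86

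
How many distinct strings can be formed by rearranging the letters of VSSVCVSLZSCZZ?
13! / (3! × 2! × 3! × 4! × 1!) = 3603600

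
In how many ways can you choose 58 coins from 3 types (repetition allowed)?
C(58+3-1, 3-1) = C(60, 2) = 1770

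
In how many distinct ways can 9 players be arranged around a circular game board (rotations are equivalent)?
Circular: fix one position, arrange the rest. (9-1)! = 40320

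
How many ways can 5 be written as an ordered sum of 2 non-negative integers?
C(5+2-1, 2-1) = C(6, 1) = 6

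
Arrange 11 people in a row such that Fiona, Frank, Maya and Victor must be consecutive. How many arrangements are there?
Treat the 4 as one block: (11-4+1)! × 4! = 40320 × 24 = 967680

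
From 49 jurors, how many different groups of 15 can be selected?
C(49,15) = 49!/(15!×34!) = 1575580702584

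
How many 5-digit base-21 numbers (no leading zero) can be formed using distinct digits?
First digit: 20 choices (nonzero). Then descending: 20 × 20 × 19 × 18 × 17 = 2325600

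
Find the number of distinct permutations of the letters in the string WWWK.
4! / (3! × 1!) = 4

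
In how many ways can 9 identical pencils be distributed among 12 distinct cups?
C(9+12-1, 12-1) = C(20, 11) = 167960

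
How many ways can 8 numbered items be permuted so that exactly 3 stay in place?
Choose the 3 fixed points C(8,3) = 56, derange the rest: !5 = Σ_{j=0}^{5} (-1)^j·5!/j! = 120 - 120 + 60 - 20 + 5 - 1 = 44. Product = 56 × 44 = 2464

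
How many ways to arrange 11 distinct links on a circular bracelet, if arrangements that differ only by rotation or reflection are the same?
(11-1)!/2 = 3628800/2 = 1814400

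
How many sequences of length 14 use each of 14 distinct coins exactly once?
14! = 87178291200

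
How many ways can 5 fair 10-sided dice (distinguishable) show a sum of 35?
Coefficient of x^35 in (x + x² + ... + x^10)^5. By inclusion-exclusion on dice exceeding 10: Σ_j (-1)^j C(5,j)·C(35-1-10j, 4) = C(5,0)·C(34,4) - C(5,1)·C(24,4) + C(5,2)·C(14,4) - C(5,3)·C(4,4) = 1·46376 - 5·10626 + 10·1001 - 10·1 = 3246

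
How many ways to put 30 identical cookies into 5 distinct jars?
C(30+5-1, 5-1) = C(34, 4) = 46376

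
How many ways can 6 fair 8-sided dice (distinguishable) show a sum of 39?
Coefficient of x^39 in (x + x² + ... + x^8)^6. By inclusion-exclusion on dice exceeding 8: Σ_j (-1)^j C(6,j)·C(39-1-8j, 5) = C(6,0)·C(38,5) - C(6,1)·C(30,5) + C(6,2)·C(22,5) - C(6,3)·C(14,5) + C(6,4)·C(6,5) = 1·501942 - 6·142506 + 15·26334 - 20·2002 + 15·6 = 1966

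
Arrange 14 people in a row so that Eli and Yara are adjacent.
Treat as block: (14-1)! × 2! = 6227020800 × 2 = 12454041600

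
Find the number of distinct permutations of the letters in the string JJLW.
4! / (1! × 1! × 2!) = 12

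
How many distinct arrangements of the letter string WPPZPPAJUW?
10! / (1! × 1! × 4! × 2! × 1! × 1!) = 75600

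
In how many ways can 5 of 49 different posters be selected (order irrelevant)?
C(49,5) = 49!/(5!×44!) = 1906884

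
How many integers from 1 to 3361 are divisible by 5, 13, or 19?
⌊3361/5⌋+⌊3361/13⌋+⌊3361/19⌋ - ⌊3361/65⌋-⌊3361/95⌋-⌊3361/247⌋ + ⌊3361/1235⌋ = 672+258+176 - 51-35-13 + 2 = 1009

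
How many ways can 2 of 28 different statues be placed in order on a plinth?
P(28,2) = 28!/(28-2)! = 756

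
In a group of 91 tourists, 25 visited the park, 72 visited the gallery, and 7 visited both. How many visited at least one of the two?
|A∪B| = |A| + |B| - |A∩B| = 25 + 72 - 7 = 90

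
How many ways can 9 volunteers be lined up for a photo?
9! = 362880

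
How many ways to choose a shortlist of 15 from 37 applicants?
C(37,15) = 37!/(15!×22!) = 9364199760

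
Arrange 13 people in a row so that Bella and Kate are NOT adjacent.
Total - adjacent = 13! - (13-1)!×2 = 6227020800 - 958003200 = 5269017600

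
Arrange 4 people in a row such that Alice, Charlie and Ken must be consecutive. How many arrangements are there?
Treat the 3 as one block: (4-3+1)! × 3! = 2 × 6 = 12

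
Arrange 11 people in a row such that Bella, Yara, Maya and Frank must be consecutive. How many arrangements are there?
Treat the 4 as one block: (11-4+1)! × 4! = 40320 × 24 = 967680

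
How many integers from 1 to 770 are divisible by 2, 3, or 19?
⌊770/2⌋+⌊770/3⌋+⌊770/19⌋ - ⌊770/6⌋-⌊770/38⌋-⌊770/57⌋ + ⌊770/114⌋ = 385+256+40 - 128-20-13 + 6 = 526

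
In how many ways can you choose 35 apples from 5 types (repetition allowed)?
C(35+5-1, 5-1) = C(39, 4) = 82251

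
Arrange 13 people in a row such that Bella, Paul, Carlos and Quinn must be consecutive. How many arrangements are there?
Treat the 4 as one block: (13-4+1)! × 4! = 3628800 × 24 = 87091200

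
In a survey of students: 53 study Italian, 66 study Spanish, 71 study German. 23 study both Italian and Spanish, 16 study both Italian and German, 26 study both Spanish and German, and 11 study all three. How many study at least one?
|A∪B∪C| = 53+66+71-23-16-26+11 = 136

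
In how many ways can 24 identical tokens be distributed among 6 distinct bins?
C(24+6-1, 6-1) = C(29, 5) = 118755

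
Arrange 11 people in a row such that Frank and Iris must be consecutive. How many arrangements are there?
Treat the 2 as one block: (11-2+1)! × 2! = 3628800 × 2 = 7257600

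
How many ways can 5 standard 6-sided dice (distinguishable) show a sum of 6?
Coefficient of x^6 in (x + x² + ... + x^6)^5. By inclusion-exclusion on dice exceeding 6: Σ_j (-1)^j C(5,j)·C(6-1-6j, 4) = C(5,0)·C(5,4) = 1·5 = 5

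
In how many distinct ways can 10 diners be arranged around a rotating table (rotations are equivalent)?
Circular: fix one position, arrange the rest. (10-1)! = 362880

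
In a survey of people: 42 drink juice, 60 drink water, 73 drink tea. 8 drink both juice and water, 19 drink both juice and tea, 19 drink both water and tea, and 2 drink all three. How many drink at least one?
|A∪B∪C| = 42+60+73-8-19-19+2 = 131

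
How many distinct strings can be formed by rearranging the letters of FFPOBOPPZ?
9! / (1! × 2! × 2! × 1! × 3!) = 15120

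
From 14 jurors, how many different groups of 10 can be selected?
C(14,10) = 14!/(10!×4!) = 1001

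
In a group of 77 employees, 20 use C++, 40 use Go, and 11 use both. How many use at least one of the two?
|A∪B| = |A| + |B| - |A∩B| = 20 + 40 - 11 = 49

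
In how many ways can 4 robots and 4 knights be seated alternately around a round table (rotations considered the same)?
Fix one of the robots: (4-1)! ways for the remaining robots, × 4! ways for the knights = 6 × 24 = 144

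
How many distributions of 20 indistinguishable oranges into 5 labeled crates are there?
C(20+5-1, 5-1) = C(24, 4) = 10626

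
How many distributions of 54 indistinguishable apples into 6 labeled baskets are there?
C(54+6-1, 6-1) = C(59, 5) = 5006386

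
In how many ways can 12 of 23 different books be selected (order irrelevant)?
C(23,12) = 23!/(12!×11!) = 1352078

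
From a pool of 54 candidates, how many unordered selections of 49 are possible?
C(54,49) = 54!/(49!×5!) = 3162510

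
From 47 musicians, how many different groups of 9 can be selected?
C(47,9) = 47!/(9!×38!) = 1362649145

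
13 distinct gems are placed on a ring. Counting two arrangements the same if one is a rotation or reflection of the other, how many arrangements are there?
(13-1)!/2 = 479001600/2 = 239500800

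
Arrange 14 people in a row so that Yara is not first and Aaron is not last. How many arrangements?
By inclusion-exclusion: 14! - 2×(14-1)! + (14-2)! = 87178291200 - 12454041600 + 479001600 = 75203251200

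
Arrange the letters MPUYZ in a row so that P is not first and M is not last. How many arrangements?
By inclusion-exclusion: 5! - 2×(5-1)! + (5-2)! = 120 - 48 + 6 = 78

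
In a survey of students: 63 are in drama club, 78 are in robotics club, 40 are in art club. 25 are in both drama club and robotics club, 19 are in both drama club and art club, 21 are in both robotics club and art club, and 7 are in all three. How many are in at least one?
|A∪B∪C| = 63+78+40-25-19-21+7 = 123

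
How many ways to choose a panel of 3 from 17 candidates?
C(17,3) = 17!/(3!×14!) = 680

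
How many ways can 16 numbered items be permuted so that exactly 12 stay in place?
Choose the 12 fixed points C(16,12) = 1820, derange the rest: !4 = Σ_{j=0}^{4} (-1)^j·4!/j! = 24 - 24 + 12 - 4 + 1 = 9. Product = 1820 × 9 = 16380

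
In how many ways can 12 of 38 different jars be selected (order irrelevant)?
C(38,12) = 38!/(12!×26!) = 2707475148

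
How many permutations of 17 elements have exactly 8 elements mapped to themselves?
Choose the 8 fixed points C(17,8) = 24310, derange the rest: !9 = Σ_{j=0}^{9} (-1)^j·9!/j! = 362880 - 362880 + 181440 - 60480 + 15120 - 3024 + 504 - 72 + 9 - 1 = 133496. Product = 24310 × 133496 = 3245287760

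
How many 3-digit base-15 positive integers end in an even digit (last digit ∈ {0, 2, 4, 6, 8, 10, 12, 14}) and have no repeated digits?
Last∈{0,2,4,6,8,10,12,14}. Last=0: 182. Last nonzero: 7×13×P(13,1) = 1183. Total = 1365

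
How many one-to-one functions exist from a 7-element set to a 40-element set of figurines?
P(40,7) = 40!/(40-7)! = 93963542400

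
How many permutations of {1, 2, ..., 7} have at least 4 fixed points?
Exactly j fixed points: C(7,j)·!(7-j); sum over j ≥ 4 (derangement numbers via !m = (m-1)·(!(m-1) + !(m-2)): !0..!3 = 1, 0, 1, 2). Σ_{j=4}^{7} C(7,j)·!(7-j) = C(7,4)·!3 + C(7,5)·!2 + C(7,6)·!1 + C(7,7)·!0 = 35·2 + 21·1 + 7·0 + 1·1 = 92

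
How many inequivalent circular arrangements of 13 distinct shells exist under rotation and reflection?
(13-1)!/2 = 479001600/2 = 239500800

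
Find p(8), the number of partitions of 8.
Pentagonal recurrence p(n) = p(n-1) + p(n-2) - p(n-5) - p(n-7) + p(n-12) + p(n-15) - ... gives p(0..7) = 1, 1, 2, 3, 5, 7, 11, 15. p(8) = p(7) + p(6) - p(3) - p(1) = 15 + 11 - 3 - 1 = 22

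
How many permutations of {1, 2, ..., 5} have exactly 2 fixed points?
Choose the 2 fixed points C(5,2) = 10, derange the rest: !3 = Σ_{j=0}^{3} (-1)^j·3!/j! = 6 - 6 + 3 - 1 = 2. Product = 10 × 2 = 20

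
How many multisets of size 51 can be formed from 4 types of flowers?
C(51+4-1, 4-1) = C(54, 3) = 24804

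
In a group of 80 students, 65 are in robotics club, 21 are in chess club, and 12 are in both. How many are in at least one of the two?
|A∪B| = |A| + |B| - |A∩B| = 65 + 21 - 12 = 74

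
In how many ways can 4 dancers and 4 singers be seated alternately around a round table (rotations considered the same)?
Fix one of the dancers: (4-1)! ways for the remaining dancers, × 4! ways for the singers = 6 × 24 = 144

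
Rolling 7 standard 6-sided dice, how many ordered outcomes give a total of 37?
Coefficient of x^37 in (x + x² + ... + x^6)^7. By inclusion-exclusion on dice exceeding 6: Σ_j (-1)^j C(7,j)·C(37-1-6j, 6) = C(7,0)·C(36,6) - C(7,1)·C(30,6) + C(7,2)·C(24,6) - C(7,3)·C(18,6) + C(7,4)·C(12,6) - C(7,5)·C(6,6) = 1·1947792 - 7·593775 + 21·134596 - 35·18564 + 35·924 - 21·1 = 462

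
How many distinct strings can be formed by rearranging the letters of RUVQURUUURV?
11! / (2! × 1! × 5! × 3!) = 27720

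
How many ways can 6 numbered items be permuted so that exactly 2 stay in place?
Choose the 2 fixed points C(6,2) = 15, derange the rest: !4 = Σ_{j=0}^{4} (-1)^j·4!/j! = 24 - 24 + 12 - 4 + 1 = 9. Product = 15 × 9 = 135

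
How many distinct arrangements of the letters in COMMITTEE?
9! / (1! × 1! × 2! × 1! × 2! × 2!) = 45360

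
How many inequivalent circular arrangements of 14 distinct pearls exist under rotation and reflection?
(14-1)!/2 = 6227020800/2 = 3113510400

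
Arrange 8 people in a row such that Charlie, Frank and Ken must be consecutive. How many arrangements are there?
Treat the 3 as one block: (8-3+1)! × 3! = 720 × 6 = 4320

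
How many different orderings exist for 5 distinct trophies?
5! = 120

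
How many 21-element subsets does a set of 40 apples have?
C(40,21) = 40!/(21!×19!) = 131282408400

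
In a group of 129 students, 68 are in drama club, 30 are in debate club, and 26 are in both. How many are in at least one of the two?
|A∪B| = |A| + |B| - |A∩B| = 68 + 30 - 26 = 72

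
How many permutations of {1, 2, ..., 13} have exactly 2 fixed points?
Choose the 2 fixed points C(13,2) = 78, derange the rest: !11 = Σ_{j=0}^{11} (-1)^j·11!/j! = 39916800 - 39916800 + 19958400 - 6652800 + 1663200 - 332640 + 55440 - 7920 + 990 - 110 + 11 - 1 = 14684570. Product = 78 × 14684570 = 1145396460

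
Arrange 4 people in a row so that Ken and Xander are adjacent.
Treat as block: (4-1)! × 2! = 6 × 2 = 12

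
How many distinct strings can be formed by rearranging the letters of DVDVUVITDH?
10! / (3! × 1! × 1! × 1! × 3! × 1!) = 100800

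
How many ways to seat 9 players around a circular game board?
Circular: fix one position, arrange the rest. (9-1)! = 40320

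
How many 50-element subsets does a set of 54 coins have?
C(54,50) = 54!/(50!×4!) = 316251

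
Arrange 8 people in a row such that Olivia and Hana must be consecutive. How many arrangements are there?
Treat the 2 as one block: (8-2+1)! × 2! = 5040 × 2 = 10080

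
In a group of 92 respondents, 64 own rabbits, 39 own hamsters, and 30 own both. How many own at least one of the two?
|A∪B| = |A| + |B| - |A∩B| = 64 + 39 - 30 = 73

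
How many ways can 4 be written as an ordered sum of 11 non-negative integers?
C(4+11-1, 11-1) = C(14, 10) = 1001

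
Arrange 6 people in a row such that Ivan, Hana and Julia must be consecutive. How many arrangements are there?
Treat the 3 as one block: (6-3+1)! × 3! = 24 × 6 = 144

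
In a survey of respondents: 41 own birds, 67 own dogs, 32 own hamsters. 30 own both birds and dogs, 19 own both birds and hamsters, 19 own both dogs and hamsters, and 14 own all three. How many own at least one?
|A∪B∪C| = 41+67+32-30-19-19+14 = 86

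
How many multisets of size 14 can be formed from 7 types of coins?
C(14+7-1, 7-1) = C(20, 6) = 38760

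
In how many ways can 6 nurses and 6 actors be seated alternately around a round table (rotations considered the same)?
Fix one of the nurses: (6-1)! ways for the remaining nurses, × 6! ways for the actors = 120 × 720 = 86400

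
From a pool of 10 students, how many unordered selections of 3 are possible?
C(10,3) = 10!/(3!×7!) = 120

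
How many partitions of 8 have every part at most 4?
Let r_j(i) = number of partitions of i into parts ≤ j, for i = 0..8. r_1(i) = 1 for all i; r_j(i) = r_{j-1}(i) + r_j(i-j). Rows j = 2..4: ≤2: 1 1 2 2 3 3 4 4 5; ≤3: 1 1 2 3 4 5 7 8 10; ≤4: 1 1 2 3 5 6 9 11 15. r_4(8) = 15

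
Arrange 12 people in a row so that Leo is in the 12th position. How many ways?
Fix one position: (12-1)! = 39916800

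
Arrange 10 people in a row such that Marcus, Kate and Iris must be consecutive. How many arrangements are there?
Treat the 3 as one block: (10-3+1)! × 3! = 40320 × 6 = 241920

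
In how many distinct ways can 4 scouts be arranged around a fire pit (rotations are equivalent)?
Circular: fix one position, arrange the rest. (4-1)! = 6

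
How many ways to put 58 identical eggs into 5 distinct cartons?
C(58+5-1, 5-1) = C(62, 4) = 557845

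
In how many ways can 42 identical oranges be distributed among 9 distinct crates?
C(42+9-1, 9-1) = C(50, 8) = 536878650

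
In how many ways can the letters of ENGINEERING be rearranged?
11! / (3! × 3! × 2! × 2! × 1!) = 277200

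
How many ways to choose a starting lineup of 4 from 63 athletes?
C(63,4) = 63!/(4!×59!) = 595665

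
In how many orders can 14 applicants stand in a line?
14! = 87178291200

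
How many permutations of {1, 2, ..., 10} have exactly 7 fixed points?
Choose the 7 fixed points C(10,7) = 120, derange the rest: !3 = Σ_{j=0}^{3} (-1)^j·3!/j! = 6 - 6 + 3 - 1 = 2. Product = 120 × 2 = 240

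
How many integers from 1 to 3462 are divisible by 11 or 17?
⌊3462/11⌋ + ⌊3462/17⌋ - ⌊3462/187⌋ = 314 + 203 - 18 = 499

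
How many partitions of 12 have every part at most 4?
Let r_j(i) = number of partitions of i into parts ≤ j, for i = 0..12. r_1(i) = 1 for all i; r_j(i) = r_{j-1}(i) + r_j(i-j). Rows j = 2..4: ≤2: 1 1 2 2 3 3 4 4 5 5 6 6 7; ≤3: 1 1 2 3 4 5 7 8 10 12 14 16 19; ≤4: 1 1 2 3 5 6 9 11 15 18 23 27 34. r_4(12) = 34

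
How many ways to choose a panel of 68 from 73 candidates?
C(73,68) = 73!/(68!×5!) = 15020334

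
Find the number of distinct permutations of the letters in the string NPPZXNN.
7! / (1! × 1! × 2! × 3!) = 420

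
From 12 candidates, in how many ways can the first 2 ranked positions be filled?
P(12,2) = 12!/(12-2)! = 132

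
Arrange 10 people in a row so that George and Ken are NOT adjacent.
Total - adjacent = 10! - (10-1)!×2 = 3628800 - 725760 = 2903040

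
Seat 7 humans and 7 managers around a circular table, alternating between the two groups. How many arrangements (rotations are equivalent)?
Fix one of the humans: (7-1)! ways for the remaining humans, × 7! ways for the managers = 720 × 5040 = 3628800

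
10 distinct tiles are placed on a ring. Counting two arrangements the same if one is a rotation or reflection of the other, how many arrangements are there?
(10-1)!/2 = 362880/2 = 181440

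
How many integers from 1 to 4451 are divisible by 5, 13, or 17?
⌊4451/5⌋+⌊4451/13⌋+⌊4451/17⌋ - ⌊4451/65⌋-⌊4451/85⌋-⌊4451/221⌋ + ⌊4451/1105⌋ = 890+342+261 - 68-52-20 + 4 = 1357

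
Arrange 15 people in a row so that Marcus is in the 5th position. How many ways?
Fix one position: (15-1)! = 87178291200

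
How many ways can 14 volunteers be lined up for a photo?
14! = 87178291200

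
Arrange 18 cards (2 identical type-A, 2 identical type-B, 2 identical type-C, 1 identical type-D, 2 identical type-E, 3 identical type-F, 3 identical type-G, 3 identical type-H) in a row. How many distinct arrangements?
18! / (2! × 2! × 2! × 1! × 2! × 3! × 3! × 3!) = 1852538688000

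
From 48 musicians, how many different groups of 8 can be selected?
C(48,8) = 48!/(8!×40!) = 377348994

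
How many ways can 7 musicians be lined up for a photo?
7! = 5040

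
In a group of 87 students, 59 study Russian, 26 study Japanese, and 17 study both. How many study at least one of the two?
|A∪B| = |A| + |B| - |A∩B| = 59 + 26 - 17 = 68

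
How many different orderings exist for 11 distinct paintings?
11! = 39916800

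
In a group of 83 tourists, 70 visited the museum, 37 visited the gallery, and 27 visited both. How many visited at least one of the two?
|A∪B| = |A| + |B| - |A∩B| = 70 + 37 - 27 = 80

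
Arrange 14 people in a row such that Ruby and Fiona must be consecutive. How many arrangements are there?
Treat the 2 as one block: (14-2+1)! × 2! = 6227020800 × 2 = 12454041600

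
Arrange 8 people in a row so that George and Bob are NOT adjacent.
Total - adjacent = 8! - (8-1)!×2 = 40320 - 10080 = 30240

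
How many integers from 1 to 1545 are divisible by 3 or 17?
⌊1545/3⌋ + ⌊1545/17⌋ - ⌊1545/51⌋ = 515 + 90 - 30 = 575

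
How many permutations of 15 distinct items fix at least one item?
Complement of the derangements. !15 = Σ_{j=0}^{15} (-1)^j·15!/j! = 1307674368000 - 1307674368000 + 653837184000 - 217945728000 + 54486432000 - 10897286400 + 1816214400 - 259459200 + 32432400 - 3603600 + 360360 - 32760 + 2730 - 210 + 15 - 1 = 481066515734. 15! - !15 = 1307674368000 - 481066515734 = 826607852266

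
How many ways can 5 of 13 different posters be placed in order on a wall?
P(13,5) = 13!/(13-5)! = 154440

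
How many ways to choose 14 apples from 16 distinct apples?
C(16,14) = 16!/(14!×2!) = 120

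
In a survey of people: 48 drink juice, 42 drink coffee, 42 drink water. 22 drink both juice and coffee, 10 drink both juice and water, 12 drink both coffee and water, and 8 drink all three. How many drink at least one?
|A∪B∪C| = 48+42+42-22-10-12+8 = 96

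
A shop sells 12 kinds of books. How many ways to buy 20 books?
C(20+12-1, 12-1) = C(31, 11) = 84672315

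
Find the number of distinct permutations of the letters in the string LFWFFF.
6! / (4! × 1! × 1!) = 30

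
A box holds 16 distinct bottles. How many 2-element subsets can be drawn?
C(16,2) = 16!/(2!×14!) = 120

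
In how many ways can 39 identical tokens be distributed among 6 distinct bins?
C(39+6-1, 6-1) = C(44, 5) = 1086008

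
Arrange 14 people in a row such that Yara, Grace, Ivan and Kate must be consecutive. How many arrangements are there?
Treat the 4 as one block: (14-4+1)! × 4! = 39916800 × 24 = 958003200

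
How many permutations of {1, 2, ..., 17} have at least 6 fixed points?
Exactly j fixed points: C(17,j)·!(17-j); sum over j ≥ 6 (derangement numbers via !m = (m-1)·(!(m-1) + !(m-2)): !0..!11 = 1, 0, 1, 2, 9, 44, 265, 1854, 14833, 133496, 1334961, 14684570). Σ_{j=6}^{17} C(17,j)·!(17-j) = C(17,6)·!11 + C(17,7)·!10 + C(17,8)·!9 + C(17,9)·!8 + C(17,10)·!7 + C(17,11)·!6 + C(17,12)·!5 + C(17,13)·!4 + C(17,14)·!3 + C(17,15)·!2 + C(17,16)·!1 + C(17,17)·!0 = 12376·14684570 + 19448·1334961 + 24310·133496 + 24310·14833 + 19448·1854 + 12376·265 + 6188·44 + 2380·9 + 680·2 + 136·1 + 17·0 + 1·1 = 211344069259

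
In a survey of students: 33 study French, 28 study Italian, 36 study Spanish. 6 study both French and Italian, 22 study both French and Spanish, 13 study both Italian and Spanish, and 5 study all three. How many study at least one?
|A∪B∪C| = 33+28+36-6-22-13+5 = 61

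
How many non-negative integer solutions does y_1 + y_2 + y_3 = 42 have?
C(42+3-1, 3-1) = C(44, 2) = 946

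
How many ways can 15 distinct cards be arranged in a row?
15! = 1307674368000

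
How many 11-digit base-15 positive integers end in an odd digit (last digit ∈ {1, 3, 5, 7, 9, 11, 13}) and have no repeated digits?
Last∈{1,3,5,7,9,11,13}. Last=0: 0. Last nonzero: 7×13×P(13,9) = 23610787200. Total = 23610787200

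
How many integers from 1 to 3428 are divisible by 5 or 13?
⌊3428/5⌋ + ⌊3428/13⌋ - ⌊3428/65⌋ = 685 + 263 - 52 = 896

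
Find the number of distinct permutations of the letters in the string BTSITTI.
7! / (1! × 2! × 1! × 3!) = 420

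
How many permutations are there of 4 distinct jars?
4! = 24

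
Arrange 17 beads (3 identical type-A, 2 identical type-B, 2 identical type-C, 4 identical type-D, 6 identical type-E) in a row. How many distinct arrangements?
17! / (3! × 2! × 2! × 4! × 6!) = 857656800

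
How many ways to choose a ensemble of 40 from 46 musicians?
C(46,40) = 46!/(40!×6!) = 9366819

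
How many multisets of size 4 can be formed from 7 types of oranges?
C(4+7-1, 7-1) = C(10, 6) = 210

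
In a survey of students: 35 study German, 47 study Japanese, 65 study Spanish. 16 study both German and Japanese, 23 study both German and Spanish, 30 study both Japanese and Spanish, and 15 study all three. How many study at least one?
|A∪B∪C| = 35+47+65-16-23-30+15 = 93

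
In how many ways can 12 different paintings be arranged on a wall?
12! = 479001600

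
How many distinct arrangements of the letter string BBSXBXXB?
8! / (4! × 1! × 3!) = 280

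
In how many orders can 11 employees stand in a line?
11! = 39916800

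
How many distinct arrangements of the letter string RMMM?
4! / (3! × 1!) = 4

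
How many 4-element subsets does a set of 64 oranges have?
C(64,4) = 64!/(4!×60!) = 635376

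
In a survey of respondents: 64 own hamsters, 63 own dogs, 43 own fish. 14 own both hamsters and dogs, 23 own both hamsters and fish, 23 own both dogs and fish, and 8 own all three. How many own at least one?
|A∪B∪C| = 64+63+43-14-23-23+8 = 118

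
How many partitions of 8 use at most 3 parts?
By conjugation, equals partitions of 8 into parts ≤ 3. Let r_j(i) = number of partitions of i into parts ≤ j, for i = 0..8. r_1(i) = 1 for all i; r_j(i) = r_{j-1}(i) + r_j(i-j). Rows j = 2..3: ≤2: 1 1 2 2 3 3 4 4 5; ≤3: 1 1 2 3 4 5 7 8 10. r_3(8) = 10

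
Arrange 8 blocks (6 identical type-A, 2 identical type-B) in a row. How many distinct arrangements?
8! / (6! × 2!) = 28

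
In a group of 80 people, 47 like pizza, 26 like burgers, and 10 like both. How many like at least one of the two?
|A∪B| = |A| + |B| - |A∩B| = 47 + 26 - 10 = 63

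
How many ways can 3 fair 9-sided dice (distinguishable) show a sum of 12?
Coefficient of x^12 in (x + x² + ... + x^9)^3. By inclusion-exclusion on dice exceeding 9: Σ_j (-1)^j C(3,j)·C(12-1-9j, 2) = C(3,0)·C(11,2) - C(3,1)·C(2,2) = 1·55 - 3·1 = 52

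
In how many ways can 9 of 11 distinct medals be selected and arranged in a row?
P(11,9) = 11!/(11-9)! = 19958400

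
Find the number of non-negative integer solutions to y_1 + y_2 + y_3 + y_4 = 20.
C(20+4-1, 4-1) = C(23, 3) = 1771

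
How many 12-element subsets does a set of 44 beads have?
C(44,12) = 44!/(12!×32!) = 21090682613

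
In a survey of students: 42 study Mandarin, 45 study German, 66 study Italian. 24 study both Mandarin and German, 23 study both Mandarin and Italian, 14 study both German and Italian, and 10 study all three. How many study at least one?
|A∪B∪C| = 42+45+66-24-23-14+10 = 102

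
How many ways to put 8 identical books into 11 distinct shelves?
C(8+11-1, 11-1) = C(18, 10) = 43758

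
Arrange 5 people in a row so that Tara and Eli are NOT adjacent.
Total - adjacent = 5! - (5-1)!×2 = 120 - 48 = 72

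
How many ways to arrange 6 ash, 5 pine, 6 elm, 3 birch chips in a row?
20! / (6! × 5! × 6! × 3!) = 6518191680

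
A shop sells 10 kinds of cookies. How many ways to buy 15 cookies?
C(15+10-1, 10-1) = C(24, 9) = 1307504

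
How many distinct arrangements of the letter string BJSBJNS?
7! / (2! × 1! × 2! × 2!) = 630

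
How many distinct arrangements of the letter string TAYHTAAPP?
9! / (1! × 2! × 3! × 2! × 1!) = 15120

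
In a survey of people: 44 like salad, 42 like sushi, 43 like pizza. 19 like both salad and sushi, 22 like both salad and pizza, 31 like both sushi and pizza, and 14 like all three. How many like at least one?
|A∪B∪C| = 44+42+43-19-22-31+14 = 71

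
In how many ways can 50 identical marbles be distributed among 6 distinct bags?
C(50+6-1, 6-1) = C(55, 5) = 3478761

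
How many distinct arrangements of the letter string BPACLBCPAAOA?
12! / (4! × 2! × 1! × 2! × 2! × 1!) = 2494800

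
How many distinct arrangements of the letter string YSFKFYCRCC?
10! / (1! × 2! × 1! × 2! × 1! × 3!) = 151200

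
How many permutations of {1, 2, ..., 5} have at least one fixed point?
Complement of the derangements. !5 = Σ_{j=0}^{5} (-1)^j·5!/j! = 120 - 120 + 60 - 20 + 5 - 1 = 44. 5! - !5 = 120 - 44 = 76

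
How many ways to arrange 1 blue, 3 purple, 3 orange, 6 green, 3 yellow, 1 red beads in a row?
17! / (1! × 3! × 3! × 6! × 3! × 1!) = 2287084800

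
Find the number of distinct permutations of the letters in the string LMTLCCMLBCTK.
12! / (1! × 3! × 3! × 1! × 2! × 2!) = 3326400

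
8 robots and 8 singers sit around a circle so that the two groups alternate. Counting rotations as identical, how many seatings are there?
Fix one of the robots: (8-1)! ways for the remaining robots, × 8! ways for the singers = 5040 × 40320 = 203212800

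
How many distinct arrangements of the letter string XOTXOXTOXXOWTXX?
15! / (4! × 3! × 7! × 1!) = 1801800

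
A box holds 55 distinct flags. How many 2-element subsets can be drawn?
C(55,2) = 55!/(2!×53!) = 1485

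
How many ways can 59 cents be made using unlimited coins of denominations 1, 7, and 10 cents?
Coefficient of x^59 in 1/(1-x^1) · 1/(1-x^7) · 1/(1-x^10). Case on j = number of 10-cent coins (j = 0..5); remainder r = 59 - 10j is made from {1,7} in ⌊r/7⌋+1 ways. r = 59, 49, 39, 29, 19, 9 → 9 + 8 + 6 + 5 + 3 + 2 = 33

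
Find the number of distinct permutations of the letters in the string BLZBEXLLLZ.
10! / (1! × 2! × 1! × 2! × 4!) = 37800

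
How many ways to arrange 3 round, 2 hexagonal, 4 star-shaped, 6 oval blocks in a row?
15! / (3! × 2! × 4! × 6!) = 6306300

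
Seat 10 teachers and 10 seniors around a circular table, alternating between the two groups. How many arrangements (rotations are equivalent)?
Fix one of the teachers: (10-1)! ways for the remaining teachers, × 10! ways for the seniors = 362880 × 3628800 = 1316818944000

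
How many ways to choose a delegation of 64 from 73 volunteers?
C(73,64) = 73!/(64!×9!) = 97082021465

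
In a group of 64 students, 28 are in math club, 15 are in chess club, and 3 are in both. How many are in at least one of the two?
|A∪B| = |A| + |B| - |A∩B| = 28 + 15 - 3 = 40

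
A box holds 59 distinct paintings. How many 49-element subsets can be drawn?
C(59,49) = 59!/(49!×10!) = 62828356305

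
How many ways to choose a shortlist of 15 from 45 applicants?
C(45,15) = 45!/(15!×30!) = 344867425584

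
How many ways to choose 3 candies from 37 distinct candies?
C(37,3) = 37!/(3!×34!) = 7770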